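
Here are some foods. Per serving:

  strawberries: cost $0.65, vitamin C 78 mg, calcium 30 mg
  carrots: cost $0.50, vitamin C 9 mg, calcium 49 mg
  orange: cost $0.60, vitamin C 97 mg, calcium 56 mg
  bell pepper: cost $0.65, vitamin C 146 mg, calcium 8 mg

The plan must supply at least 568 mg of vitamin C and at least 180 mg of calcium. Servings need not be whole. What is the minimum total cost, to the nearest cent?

$3.02

At the optimum either one food covers both requirements or two foods hit both targets exactly; no other combination can be cheaper.
strawberries only: max(568/78, 180/30) = 7.282 servings → $4.73.
carrots only: max(568/9, 180/49) = 63.11 servings → $31.56.
orange only: max(568/97, 180/56) = 5.856 servings → $3.51.
bell pepper only: max(568/146, 180/8) = 22.5 servings → $14.62.
strawberries + carrots: intersection lies outside the first quadrant.
strawberries + orange with both targets exact would need a negative amount; discard.
strawberries + bell pepper with both tight: 5.787 servings and 0.7987 servings → $4.28.
carrots + orange: intersection lies outside the first quadrant.
carrots + bell pepper with both tight: 3.069 servings and 3.701 servings → $3.94.
orange + bell pepper with both tight: 2.937 servings and 1.939 servings → $3.02.
So the least-cost plan costs $3.02.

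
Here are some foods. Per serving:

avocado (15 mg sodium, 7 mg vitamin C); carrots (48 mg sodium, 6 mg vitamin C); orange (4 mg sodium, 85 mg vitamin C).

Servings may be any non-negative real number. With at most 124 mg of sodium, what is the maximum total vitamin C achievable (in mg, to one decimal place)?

Vitamin C per mg sodium: orange 21.25, avocado 0.4667, carrots 0.125.
With no serving limits, spend the whole sodium allowance on orange: 124 mg / 4 mg × 85 mg = 2635.0 mg.

2635.0 mg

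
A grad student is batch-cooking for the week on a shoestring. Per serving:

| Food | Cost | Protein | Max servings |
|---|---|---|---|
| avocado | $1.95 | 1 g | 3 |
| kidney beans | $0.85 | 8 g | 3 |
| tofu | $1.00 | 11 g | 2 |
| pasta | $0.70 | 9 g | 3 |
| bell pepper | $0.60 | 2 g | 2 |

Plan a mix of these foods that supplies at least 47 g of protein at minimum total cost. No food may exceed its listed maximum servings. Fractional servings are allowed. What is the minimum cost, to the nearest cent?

Cost per g of protein: pasta $0.0778, tofu $0.0909, kidney beans $0.1062, bell pepper $0.3000, avocado $1.9500.
Take 3 servings of pasta: +27.0 g protein for $2.10 (total $2.10, still need 20.0 g).
Take 1.818 servings of tofu: +20.0 g protein for $1.82 (total $3.92, still need 0.0 g).
Greedy by cheapest-per-g is optimal for a single linear constraint, so the minimum cost is $3.92.

$3.92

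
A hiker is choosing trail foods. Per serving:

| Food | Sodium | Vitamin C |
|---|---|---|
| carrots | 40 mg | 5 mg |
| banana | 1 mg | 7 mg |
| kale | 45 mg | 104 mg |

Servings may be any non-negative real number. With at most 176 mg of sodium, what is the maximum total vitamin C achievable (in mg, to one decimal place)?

Vitamin C per mg sodium: banana 7, kale 2.311, carrots 0.125.
With no serving limits, spend the whole sodium allowance on banana: 176 mg / 1 mg × 7 mg = 1232.0 mg.

1232.0 mg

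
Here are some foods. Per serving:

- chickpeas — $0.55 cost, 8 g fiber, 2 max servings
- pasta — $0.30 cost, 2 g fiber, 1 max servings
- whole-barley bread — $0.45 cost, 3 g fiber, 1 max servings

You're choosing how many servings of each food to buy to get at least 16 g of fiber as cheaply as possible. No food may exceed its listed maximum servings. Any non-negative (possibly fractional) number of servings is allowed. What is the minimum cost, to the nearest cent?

$1.10

Cost per g of fiber: chickpeas $0.0688, pasta $0.1500, whole-barley bread $0.1500.
Take 2 servings of chickpeas: +16.0 g fiber for $1.10 (total $1.10, still need 0.0 g).
Filling from the cheapest source first is optimal under one linear minimum: $1.10.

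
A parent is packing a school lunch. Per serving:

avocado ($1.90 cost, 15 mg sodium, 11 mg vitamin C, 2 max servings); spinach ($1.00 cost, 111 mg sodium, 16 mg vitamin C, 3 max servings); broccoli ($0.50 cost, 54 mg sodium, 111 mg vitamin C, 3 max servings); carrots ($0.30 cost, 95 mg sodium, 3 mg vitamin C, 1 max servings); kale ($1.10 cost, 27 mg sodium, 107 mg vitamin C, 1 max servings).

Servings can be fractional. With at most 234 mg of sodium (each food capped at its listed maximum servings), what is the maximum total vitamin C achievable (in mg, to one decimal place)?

464.2 mg

Vitamin C per mg sodium: kale 3.963, broccoli 2.056, avocado 0.7333, spinach 0.1441, carrots 0.03158.
Take 1 serving of kale: uses 27 mg sodium, +107.0 mg vitamin C (running total 107.0 mg).
Take 3 servings of broccoli: uses 162 mg sodium, +333.0 mg vitamin C (running total 440.0 mg).
Take 2 servings of avocado: uses 30 mg sodium, +22.0 mg vitamin C (running total 462.0 mg).
Take 0.1351 servings of spinach: uses 15 mg sodium, +2.2 mg vitamin C (running total 464.2 mg).
Greedy by best ratio exhausts the sodium allowance optimally: 464.2 mg.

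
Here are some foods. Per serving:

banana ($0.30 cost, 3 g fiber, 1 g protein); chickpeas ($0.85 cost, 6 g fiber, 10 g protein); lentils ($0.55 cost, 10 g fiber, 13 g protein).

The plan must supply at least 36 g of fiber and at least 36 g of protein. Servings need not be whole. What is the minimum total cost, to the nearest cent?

With two linear requirements the optimum uses one or two foods; enumerate the corners.
banana only: max(36/3, 36/1) = 36 servings → $10.80.
chickpeas only: max(36/6, 36/10) = 6 servings → $5.10.
lentils only: max(36/10, 36/13) = 3.6 servings → $1.98.
banana + chickpeas with both tight: 6 servings and 3 servings → $4.35.
banana + lentils with both tight: 3.724 servings and 2.483 servings → $2.48.
chickpeas + lentils: intersection lies outside the first quadrant.
Cheapest feasible corner: $1.98.

$1.98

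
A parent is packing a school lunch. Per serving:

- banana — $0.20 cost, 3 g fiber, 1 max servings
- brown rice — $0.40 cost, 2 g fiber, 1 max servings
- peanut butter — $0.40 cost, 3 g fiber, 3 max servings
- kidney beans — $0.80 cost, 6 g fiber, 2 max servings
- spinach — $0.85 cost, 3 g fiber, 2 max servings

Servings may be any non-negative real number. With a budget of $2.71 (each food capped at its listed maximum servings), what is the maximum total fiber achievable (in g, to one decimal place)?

21.8 g

Fiber per dollar: banana 15, peanut butter 7.5, kidney beans 7.5, brown rice 5, spinach 3.529.
Take 1 serving of banana: spends $0.20, +3.0 g fiber (running total 3.0 g).
Take 3 servings of peanut butter: spends $1.20, +9.0 g fiber (running total 12.0 g).
Take 1.637 servings of kidney beans: spends $1.31, +9.8 g fiber (running total 21.8 g).
Greedy by best ratio exhausts the cost allowance optimally: 21.8 g.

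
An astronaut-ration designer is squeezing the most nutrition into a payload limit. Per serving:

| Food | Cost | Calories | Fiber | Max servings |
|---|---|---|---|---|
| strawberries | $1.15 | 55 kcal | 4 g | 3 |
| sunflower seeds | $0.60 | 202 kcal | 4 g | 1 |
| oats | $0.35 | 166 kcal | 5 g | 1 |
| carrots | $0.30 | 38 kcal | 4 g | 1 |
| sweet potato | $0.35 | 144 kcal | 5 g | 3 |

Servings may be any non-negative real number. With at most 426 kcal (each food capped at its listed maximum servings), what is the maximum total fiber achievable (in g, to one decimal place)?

23.7 g

Fiber per kcal: carrots 0.1053, strawberries 0.07273, sweet potato 0.03472, oats 0.03012, sunflower seeds 0.0198.
Take 1 serving of carrots: uses 38 kcal, +4.0 g fiber (running total 4.0 g).
Take 3 servings of strawberries: uses 165 kcal, +12.0 g fiber (running total 16.0 g).
Take 1.549 servings of sweet potato: uses 223 kcal, +7.7 g fiber (running total 23.7 g).
Greedy by best ratio exhausts the calories allowance optimally: 23.7 g.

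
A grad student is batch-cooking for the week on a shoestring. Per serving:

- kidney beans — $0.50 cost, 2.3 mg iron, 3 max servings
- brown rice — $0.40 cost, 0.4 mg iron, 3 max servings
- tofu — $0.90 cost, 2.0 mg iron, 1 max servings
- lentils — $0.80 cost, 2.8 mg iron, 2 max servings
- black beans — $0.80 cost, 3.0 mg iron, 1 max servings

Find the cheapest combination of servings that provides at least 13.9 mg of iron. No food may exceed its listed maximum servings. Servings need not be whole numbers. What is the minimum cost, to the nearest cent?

$3.44

Cost per mg of iron: kidney beans $0.2174, black beans $0.2667, lentils $0.2857, tofu $0.4500, brown rice $1.0000.
Take 3 servings of kidney beans: +6.9 mg iron for $1.50 (total $1.50, still need 7.0 mg).
Take 1 serving of black beans: +3.0 mg iron for $0.80 (total $2.30, still need 4.0 mg).
Take 1.429 servings of lentils: +4.0 mg iron for $1.14 (total $3.44, still need 0.0 mg).
Greedy by cheapest-per-mg is optimal for a single linear constraint, so the minimum cost is $3.44.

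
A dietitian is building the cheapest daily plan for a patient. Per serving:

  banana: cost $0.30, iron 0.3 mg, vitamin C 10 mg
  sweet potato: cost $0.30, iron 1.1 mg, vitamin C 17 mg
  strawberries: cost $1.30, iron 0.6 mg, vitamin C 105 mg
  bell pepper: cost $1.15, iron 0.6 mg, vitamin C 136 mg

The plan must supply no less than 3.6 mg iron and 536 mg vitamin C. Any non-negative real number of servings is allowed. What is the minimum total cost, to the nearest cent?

$4.72

An LP optimum is at a vertex; with two nutrient constraints at most two foods are used. Check each candidate.
banana only: max(3.6/0.3, 536/10) = 53.6 servings → $16.08.
sweet potato only: max(3.6/1.1, 536/17) = 31.53 servings → $9.46.
strawberries only: max(3.6/0.6, 536/105) = 6 servings → $7.80.
bell pepper only: max(3.6/0.6, 536/136) = 6 servings → $6.90.
banana + sweet potato: the both-tight solution has a negative serving — not a feasible corner.
banana + strawberries with both tight: 2.212 servings and 4.894 servings → $7.03.
banana + bell pepper with both tight: 4.828 servings and 3.586 servings → $5.57.
sweet potato + strawberries with both tight: 0.5356 servings and 5.018 servings → $6.68.
sweet potato + bell pepper with both tight: 1.205 servings and 3.791 servings → $4.72.
strawberries + bell pepper with both targets exact would need a negative amount; discard.
So the least-cost plan costs $4.72.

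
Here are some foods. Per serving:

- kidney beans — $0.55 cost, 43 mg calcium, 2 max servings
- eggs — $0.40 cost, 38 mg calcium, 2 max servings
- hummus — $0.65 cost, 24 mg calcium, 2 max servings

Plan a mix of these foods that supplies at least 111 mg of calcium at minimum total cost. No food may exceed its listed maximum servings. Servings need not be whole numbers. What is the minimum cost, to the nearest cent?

Cost per mg of calcium: eggs $0.0105, kidney beans $0.0128, hummus $0.0271.
Take 2 servings of eggs: +76.0 mg calcium for $0.80 (total $0.80, still need 35.0 mg).
Take 0.814 servings of kidney beans: +35.0 mg calcium for $0.45 (total $1.25, still need 0.0 mg).
Filling from the cheapest source first is optimal under one linear minimum: $1.25.

$1.25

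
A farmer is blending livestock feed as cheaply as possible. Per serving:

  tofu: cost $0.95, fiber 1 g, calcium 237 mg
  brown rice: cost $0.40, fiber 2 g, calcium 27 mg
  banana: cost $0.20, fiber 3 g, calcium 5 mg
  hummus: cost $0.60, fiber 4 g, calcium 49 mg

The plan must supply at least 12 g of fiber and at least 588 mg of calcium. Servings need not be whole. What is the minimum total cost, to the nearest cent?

$2.93

A basic optimal solution has at most two foods positive. Try each food alone and each pair with both targets met exactly.
tofu only: max(12/1, 588/237) = 12 servings → $11.40.
brown rice only: max(12/2, 588/27) = 21.78 servings → $8.71.
banana only: max(12/3, 588/5) = 117.6 servings → $23.52.
hummus only: max(12/4, 588/49) = 12 servings → $7.20.
tofu + brown rice with both tight: 1.906 servings and 5.047 servings → $3.83.
tofu + banana with both tight: 2.414 servings and 3.195 servings → $2.93.
tofu + hummus with both tight: 1.962 servings and 2.509 servings → $3.37.
brown rice + banana with both targets exact would need a negative amount; discard.
brown rice + hummus with both targets exact would need a negative amount; discard.
banana + hummus with both targets exact would need a negative amount; discard.
Cheapest feasible corner: $2.93.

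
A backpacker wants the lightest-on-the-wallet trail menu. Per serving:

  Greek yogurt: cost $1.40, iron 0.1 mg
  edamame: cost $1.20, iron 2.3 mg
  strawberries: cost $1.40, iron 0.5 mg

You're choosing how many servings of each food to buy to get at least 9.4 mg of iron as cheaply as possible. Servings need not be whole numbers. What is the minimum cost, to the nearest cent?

Cost per mg of iron: edamame $0.5217, strawberries $2.8000, Greek yogurt $14.0000.
With no serving limits, use only edamame: 9.4 mg / 2.3 mg = 4.087 servings × $1.20 = $4.90.

$4.90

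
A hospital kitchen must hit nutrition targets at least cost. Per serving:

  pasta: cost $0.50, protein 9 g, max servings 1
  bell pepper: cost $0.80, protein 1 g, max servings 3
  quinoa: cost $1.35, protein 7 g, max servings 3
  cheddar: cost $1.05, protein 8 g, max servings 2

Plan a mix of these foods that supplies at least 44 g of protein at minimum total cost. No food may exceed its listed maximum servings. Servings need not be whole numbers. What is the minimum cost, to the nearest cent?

$6.26

Cost per g of protein: pasta $0.0556, cheddar $0.1313, quinoa $0.1929, bell pepper $0.8000.
Take 1 serving of pasta: +9.0 g protein for $0.50 (total $0.50, still need 35.0 g).
Take 2 servings of cheddar: +16.0 g protein for $2.10 (total $2.60, still need 19.0 g).
Take 2.714 servings of quinoa: +19.0 g protein for $3.66 (total $6.26, still need 0.0 g).
Greedy by cheapest-per-g is optimal for a single linear constraint, so the minimum cost is $6.26.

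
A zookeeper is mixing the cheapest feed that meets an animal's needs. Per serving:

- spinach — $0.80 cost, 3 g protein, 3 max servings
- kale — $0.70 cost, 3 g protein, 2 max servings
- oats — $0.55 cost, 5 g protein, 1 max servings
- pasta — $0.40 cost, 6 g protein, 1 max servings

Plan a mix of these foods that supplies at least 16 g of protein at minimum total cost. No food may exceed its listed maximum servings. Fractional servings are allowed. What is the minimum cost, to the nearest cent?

Cost per g of protein: pasta $0.0667, oats $0.1100, kale $0.2333, spinach $0.2667.
Take 1 serving of pasta: +6.0 g protein for $0.40 (total $0.40, still need 10.0 g).
Take 1 serving of oats: +5.0 g protein for $0.55 (total $0.95, still need 5.0 g).
Take 1.667 servings of kale: +5.0 g protein for $1.17 (total $2.12, still need 0.0 g).
Greedy by cheapest-per-g is optimal for a single linear constraint, so the minimum cost is $2.12.

$2.12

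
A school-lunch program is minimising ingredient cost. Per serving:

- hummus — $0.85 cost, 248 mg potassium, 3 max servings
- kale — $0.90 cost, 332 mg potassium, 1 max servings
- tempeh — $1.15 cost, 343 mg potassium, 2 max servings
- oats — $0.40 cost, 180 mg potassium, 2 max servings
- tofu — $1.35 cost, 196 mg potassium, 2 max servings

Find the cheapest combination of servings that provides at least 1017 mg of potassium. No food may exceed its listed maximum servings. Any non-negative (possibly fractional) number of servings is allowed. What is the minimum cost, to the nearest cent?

$2.79

Cost per mg of potassium: oats $0.0022, kale $0.0027, tempeh $0.0034, hummus $0.0034, tofu $0.0069.
Take 2 servings of oats: +360.0 mg potassium for $0.80 (total $0.80, still need 657.0 mg).
Take 1 serving of kale: +332.0 mg potassium for $0.90 (total $1.70, still need 325.0 mg).
Take 0.9475 servings of tempeh: +325.0 mg potassium for $1.09 (total $2.79, still need 0.0 mg).
Greedy by cheapest-per-mg is optimal for a single linear constraint, so the minimum cost is $2.79.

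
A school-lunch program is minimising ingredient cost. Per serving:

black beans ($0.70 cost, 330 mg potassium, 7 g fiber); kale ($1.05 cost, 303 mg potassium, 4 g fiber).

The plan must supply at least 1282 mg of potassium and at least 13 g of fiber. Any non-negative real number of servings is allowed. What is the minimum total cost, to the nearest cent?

$2.72

Compare the cost at each extreme point of the feasible region.
black beans only: max(1282/330, 13/7) = 3.885 servings → $2.72.
kale only: max(1282/303, 13/4) = 4.231 servings → $4.44.
black beans + kale with both targets exact would need a negative amount; discard.
The minimum over all feasible corners is $2.72.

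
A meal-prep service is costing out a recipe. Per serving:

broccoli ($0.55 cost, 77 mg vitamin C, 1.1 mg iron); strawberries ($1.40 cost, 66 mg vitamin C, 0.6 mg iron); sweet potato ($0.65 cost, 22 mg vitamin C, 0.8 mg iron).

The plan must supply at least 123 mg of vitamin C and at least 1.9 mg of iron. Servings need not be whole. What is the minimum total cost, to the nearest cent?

This is a tiny linear program; its minimum lies at a vertex of the feasible set. List the vertices and price them.
broccoli only: max(123/77, 1.9/1.1) = 1.727 servings → $0.95.
strawberries only: max(123/66, 1.9/0.6) = 3.167 servings → $4.43.
sweet potato only: max(123/22, 1.9/0.8) = 5.591 servings → $3.63.
broccoli + strawberries: the both-tight solution has a negative serving — not a feasible corner.
broccoli + sweet potato with both tight: 1.513 servings and 0.2941 servings → $1.02.
strawberries + sweet potato with both tight: 1.429 servings and 1.303 servings → $2.85.
Cheapest feasible corner: $0.95.

$0.95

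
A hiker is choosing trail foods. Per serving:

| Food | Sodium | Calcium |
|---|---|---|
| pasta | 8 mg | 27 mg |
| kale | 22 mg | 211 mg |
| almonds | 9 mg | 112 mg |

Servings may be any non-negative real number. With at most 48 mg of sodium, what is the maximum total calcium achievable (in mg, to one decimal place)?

597.3 mg

Calcium per mg sodium: almonds 12.44, kale 9.591, pasta 3.375.
With no serving limits, spend the whole sodium allowance on almonds: 48 mg / 9 mg × 112 mg = 597.3 mg.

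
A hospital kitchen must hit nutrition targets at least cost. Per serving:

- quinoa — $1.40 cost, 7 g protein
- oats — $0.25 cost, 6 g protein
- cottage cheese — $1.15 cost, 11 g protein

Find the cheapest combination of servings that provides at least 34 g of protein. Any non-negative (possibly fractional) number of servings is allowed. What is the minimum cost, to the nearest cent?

$1.42

Cost per g of protein: oats $0.0417, cottage cheese $0.1045, quinoa $0.2000.
With no serving limits, use only oats: 34 g / 6 g = 5.667 servings × $0.25 = $1.42.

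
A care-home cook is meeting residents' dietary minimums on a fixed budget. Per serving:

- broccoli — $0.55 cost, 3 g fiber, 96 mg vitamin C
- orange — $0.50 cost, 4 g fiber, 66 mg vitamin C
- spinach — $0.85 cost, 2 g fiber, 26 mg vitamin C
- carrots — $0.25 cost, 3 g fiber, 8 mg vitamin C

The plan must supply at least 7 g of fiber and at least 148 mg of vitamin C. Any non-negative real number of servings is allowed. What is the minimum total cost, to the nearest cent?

$1.00

Compare the cost at each extreme point of the feasible region.
broccoli only: max(7/3, 148/96) = 2.333 servings → $1.28.
orange only: max(7/4, 148/66) = 2.242 servings → $1.12.
spinach only: max(7/2, 148/26) = 5.692 servings → $4.84.
carrots only: max(7/3, 148/8) = 18.5 servings → $4.62.
broccoli + orange with both tight: 0.6989 servings and 1.226 servings → $1.00.
broccoli + spinach with both tight: 1 serving and 2 servings → $2.25.
broccoli + carrots with both tight: 1.47 servings and 0.8636 servings → $1.02.
orange + spinach: the both-tight solution has a negative serving — not a feasible corner.
orange + carrots: intersection lies outside the first quadrant.
spinach + carrots with both targets exact would need a negative amount; discard.
The minimum over all feasible corners is $1.00.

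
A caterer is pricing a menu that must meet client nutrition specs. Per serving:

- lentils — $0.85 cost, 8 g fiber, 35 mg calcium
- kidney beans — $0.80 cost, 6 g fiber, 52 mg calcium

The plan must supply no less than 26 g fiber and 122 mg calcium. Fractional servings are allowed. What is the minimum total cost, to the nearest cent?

lentils only: max(26/8, 122/35) = 3.486 servings → $2.96.
kidney beans only: max(26/6, 122/52) = 4.333 servings → $3.47.
lentils + kidney beans with both tight: 3.01 servings and 0.3204 servings → $2.81.
Cheapest feasible corner: $2.81.

$2.81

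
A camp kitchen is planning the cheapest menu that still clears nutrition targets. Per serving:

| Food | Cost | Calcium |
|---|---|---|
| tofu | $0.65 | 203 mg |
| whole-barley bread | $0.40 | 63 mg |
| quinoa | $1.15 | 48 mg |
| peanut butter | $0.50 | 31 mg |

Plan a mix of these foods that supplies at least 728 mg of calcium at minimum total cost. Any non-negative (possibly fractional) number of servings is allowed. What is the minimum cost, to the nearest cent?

$2.33

Cost per mg of calcium: tofu $0.0032, whole-barley bread $0.0063, peanut butter $0.0161, quinoa $0.0240.
With no serving limits, use only tofu: 728 mg / 203 mg = 3.586 servings × $0.65 = $2.33.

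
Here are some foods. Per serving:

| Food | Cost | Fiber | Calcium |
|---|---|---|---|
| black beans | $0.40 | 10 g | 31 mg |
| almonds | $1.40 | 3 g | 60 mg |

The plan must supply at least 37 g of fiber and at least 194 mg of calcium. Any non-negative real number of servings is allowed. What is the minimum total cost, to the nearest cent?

Minimising a linear cost over {fiber ≥ 37, calcium ≥ 194, servings ≥ 0} — the optimum is at a vertex, using one or two foods.
black beans only: max(37/10, 194/31) = 6.258 servings → $2.50.
almonds only: max(37/3, 194/60) = 12.33 servings → $17.27.
black beans + almonds with both tight: 3.231 servings and 1.564 servings → $3.48.
The minimum over all feasible corners is $2.50.

$2.50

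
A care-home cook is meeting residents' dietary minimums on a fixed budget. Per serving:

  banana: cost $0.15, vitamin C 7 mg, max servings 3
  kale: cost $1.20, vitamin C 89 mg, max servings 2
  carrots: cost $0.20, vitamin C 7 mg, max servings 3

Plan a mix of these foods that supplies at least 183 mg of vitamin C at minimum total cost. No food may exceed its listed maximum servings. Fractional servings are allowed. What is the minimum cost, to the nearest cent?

$2.51

Cost per mg of vitamin C: kale $0.0135, banana $0.0214, carrots $0.0286.
Take 2 servings of kale: +178.0 mg vitamin C for $2.40 (total $2.40, still need 5.0 mg).
Take 0.7143 servings of banana: +5.0 mg vitamin C for $0.11 (total $2.51, still need 0.0 mg).
Filling from the cheapest source first is optimal under one linear minimum: $2.51.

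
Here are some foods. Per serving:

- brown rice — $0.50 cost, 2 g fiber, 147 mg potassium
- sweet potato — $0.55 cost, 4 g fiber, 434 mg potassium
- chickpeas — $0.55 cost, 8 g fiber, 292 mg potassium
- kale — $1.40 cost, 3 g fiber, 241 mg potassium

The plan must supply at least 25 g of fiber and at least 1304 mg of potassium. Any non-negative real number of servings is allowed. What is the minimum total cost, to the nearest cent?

$2.09

Check every corner: each single food scaled to meet both minima, and each pair solved so both constraints bind.
brown rice only: max(25/2, 1304/147) = 12.5 servings → $6.25.
sweet potato only: max(25/4, 1304/434) = 6.25 servings → $3.44.
chickpeas only: max(25/8, 1304/292) = 4.466 servings → $2.46.
kale only: max(25/3, 1304/241) = 8.333 servings → $11.67.
brown rice + sweet potato with both targets exact would need a negative amount; discard.
brown rice + chickpeas with both tight: 5.291 servings and 1.802 servings → $3.64.
brown rice + kale: intersection lies outside the first quadrant.
sweet potato + chickpeas with both tight: 1.359 servings and 2.445 servings → $2.09.
sweet potato + kale: the both-tight solution has a negative serving — not a feasible corner.
chickpeas + kale with both tight: 2.009 servings and 2.977 servings → $5.27.
Cheapest feasible corner: $2.09.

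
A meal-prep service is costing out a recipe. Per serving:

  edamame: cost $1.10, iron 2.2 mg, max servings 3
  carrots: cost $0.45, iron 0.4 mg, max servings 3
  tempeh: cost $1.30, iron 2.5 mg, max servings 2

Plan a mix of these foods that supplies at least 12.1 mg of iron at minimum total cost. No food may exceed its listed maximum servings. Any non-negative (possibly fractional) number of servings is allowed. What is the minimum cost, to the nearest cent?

$6.46

Cost per mg of iron: edamame $0.5000, tempeh $0.5200, carrots $1.1250.
Take 3 servings of edamame: +6.6 mg iron for $3.30 (total $3.30, still need 5.5 mg).
Take 2 servings of tempeh: +5.0 mg iron for $2.60 (total $5.90, still need 0.5 mg).
Take 1.25 servings of carrots: +0.5 mg iron for $0.56 (total $6.46, still need 0.0 mg).
Greedy by cheapest-per-mg is optimal for a single linear constraint, so the minimum cost is $6.46.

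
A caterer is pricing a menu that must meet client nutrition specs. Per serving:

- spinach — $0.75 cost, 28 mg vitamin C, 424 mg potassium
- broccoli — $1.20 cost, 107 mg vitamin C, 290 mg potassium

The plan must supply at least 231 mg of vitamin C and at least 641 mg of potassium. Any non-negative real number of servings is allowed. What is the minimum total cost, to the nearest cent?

Compare the cost at each extreme point of the feasible region.
spinach only: max(231/28, 641/424) = 8.25 servings → $6.19.
broccoli only: max(231/107, 641/290) = 2.21 servings → $2.65.
spinach + broccoli with both tight: 0.04287 servings and 2.148 servings → $2.61.
The minimum over all feasible corners is $2.61.

$2.61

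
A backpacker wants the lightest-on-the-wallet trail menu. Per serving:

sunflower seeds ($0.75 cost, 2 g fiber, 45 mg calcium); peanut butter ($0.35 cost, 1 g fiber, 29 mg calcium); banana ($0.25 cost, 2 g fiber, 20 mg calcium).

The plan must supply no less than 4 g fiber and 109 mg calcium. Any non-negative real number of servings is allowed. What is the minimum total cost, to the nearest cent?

$1.32

Compare the cost at each extreme point of the feasible region.
sunflower seeds only: max(4/2, 109/45) = 2.422 servings → $1.82.
peanut butter only: max(4/1, 109/29) = 4 servings → $1.40.
banana only: max(4/2, 109/20) = 5.45 servings → $1.36.
sunflower seeds + peanut butter with both tight: 0.5385 servings and 2.923 servings → $1.43.
sunflower seeds + banana: the both-tight solution has a negative serving — not a feasible corner.
peanut butter + banana with both tight: 3.632 servings and 0.1842 servings → $1.32.
The minimum over all feasible corners is $1.32.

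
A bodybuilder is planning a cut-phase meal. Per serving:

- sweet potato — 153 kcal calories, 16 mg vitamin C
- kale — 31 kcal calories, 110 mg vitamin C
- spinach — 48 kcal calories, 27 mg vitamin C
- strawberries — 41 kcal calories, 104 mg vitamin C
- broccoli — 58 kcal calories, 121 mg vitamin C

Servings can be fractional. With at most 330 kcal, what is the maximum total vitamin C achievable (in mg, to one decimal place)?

Vitamin C per kcal: kale 3.548, strawberries 2.537, broccoli 2.086, spinach 0.5625, sweet potato 0.1046.
With no serving limits, spend the whole calories allowance on kale: 330 kcal / 31 kcal × 110 mg = 1171.0 mg.

1171.0 mg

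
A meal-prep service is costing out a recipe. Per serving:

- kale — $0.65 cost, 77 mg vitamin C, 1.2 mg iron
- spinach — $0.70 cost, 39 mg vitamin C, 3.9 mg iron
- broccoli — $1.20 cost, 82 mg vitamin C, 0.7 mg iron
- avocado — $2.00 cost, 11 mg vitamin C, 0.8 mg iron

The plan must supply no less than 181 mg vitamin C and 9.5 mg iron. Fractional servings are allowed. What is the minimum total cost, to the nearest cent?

At the optimum either one food covers both requirements or two foods hit both targets exactly; no other combination can be cheaper.
kale only: max(181/77, 9.5/1.2) = 7.917 servings → $5.15.
spinach only: max(181/39, 9.5/3.9) = 4.641 servings → $3.25.
broccoli only: max(181/82, 9.5/0.7) = 13.57 servings → $16.29.
avocado only: max(181/11, 9.5/0.8) = 16.45 servings → $32.91.
kale + spinach with both tight: 1.323 servings and 2.029 servings → $2.28.
kale + broccoli: the both-tight solution has a negative serving — not a feasible corner.
kale + avocado with both tight: 0.8326 servings and 10.63 servings → $21.79.
spinach + broccoli with both tight: 2.23 servings and 1.147 servings → $2.94.
spinach + avocado: the both-tight solution has a negative serving — not a feasible corner.
broccoli + avocado with both tight: 0.696 servings and 11.27 servings → $23.37.
The minimum over all feasible corners is $2.28.

$2.28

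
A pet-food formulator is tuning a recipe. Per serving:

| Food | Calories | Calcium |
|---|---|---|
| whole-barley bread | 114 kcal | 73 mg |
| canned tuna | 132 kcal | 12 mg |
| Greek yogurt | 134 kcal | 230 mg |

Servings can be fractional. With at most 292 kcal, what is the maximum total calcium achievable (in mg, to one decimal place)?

501.2 mg

Calcium per kcal: Greek yogurt 1.716, whole-barley bread 0.6404, canned tuna 0.09091.
With no serving limits, spend the whole calories allowance on Greek yogurt: 292 kcal / 134 kcal × 230 mg = 501.2 mg.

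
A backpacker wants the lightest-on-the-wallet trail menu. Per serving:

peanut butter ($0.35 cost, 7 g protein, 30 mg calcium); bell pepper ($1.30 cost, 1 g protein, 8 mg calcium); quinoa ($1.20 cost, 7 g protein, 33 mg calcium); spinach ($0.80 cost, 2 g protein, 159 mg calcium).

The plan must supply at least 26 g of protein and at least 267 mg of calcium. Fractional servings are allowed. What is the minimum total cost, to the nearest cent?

$2.02

For a min-cost LP with two ≥-constraints, a basic feasible solution has at most two positive variables.
peanut butter only: max(26/7, 267/30) = 8.9 servings → $3.12.
bell pepper only: max(26/1, 267/8) = 33.38 servings → $43.39.
quinoa only: max(26/7, 267/33) = 8.091 servings → $9.71.
spinach only: max(26/2, 267/159) = 13 servings → $10.40.
peanut butter + bell pepper: the both-tight solution has a negative serving — not a feasible corner.
peanut butter + quinoa: intersection lies outside the first quadrant.
peanut butter + spinach with both tight: 3.419 servings and 1.034 servings → $2.02.
bell pepper + quinoa: the both-tight solution has a negative serving — not a feasible corner.
bell pepper + spinach with both tight: 25.17 servings and 0.4126 servings → $33.06.
quinoa + spinach with both tight: 3.438 servings and 0.9656 servings → $4.90.
So the least-cost plan costs $2.02.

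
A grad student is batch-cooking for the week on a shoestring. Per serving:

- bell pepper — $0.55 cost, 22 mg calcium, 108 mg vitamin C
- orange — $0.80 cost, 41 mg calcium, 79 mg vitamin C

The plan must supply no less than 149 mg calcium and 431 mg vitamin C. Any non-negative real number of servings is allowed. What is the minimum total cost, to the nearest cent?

$3.17

With two linear requirements the optimum uses one or two foods; enumerate the corners.
bell pepper only: max(149/22, 431/108) = 6.773 servings → $3.73.
orange only: max(149/41, 431/79) = 5.456 servings → $4.36.
bell pepper + orange with both tight: 2.193 servings and 2.457 servings → $3.17.
Cheapest feasible corner: $3.17.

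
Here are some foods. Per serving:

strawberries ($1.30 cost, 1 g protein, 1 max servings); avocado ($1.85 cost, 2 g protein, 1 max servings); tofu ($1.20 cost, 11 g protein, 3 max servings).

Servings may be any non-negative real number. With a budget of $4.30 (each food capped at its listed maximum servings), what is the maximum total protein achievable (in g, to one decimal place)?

33.8 g

Protein per dollar: tofu 9.167, avocado 1.081, strawberries 0.7692.
Take 3 servings of tofu: spends $3.60, +33.0 g protein (running total 33.0 g).
Take 0.3784 servings of avocado: spends $0.70, +0.8 g protein (running total 33.8 g).
Greedy by best ratio exhausts the cost allowance optimally: 33.8 g.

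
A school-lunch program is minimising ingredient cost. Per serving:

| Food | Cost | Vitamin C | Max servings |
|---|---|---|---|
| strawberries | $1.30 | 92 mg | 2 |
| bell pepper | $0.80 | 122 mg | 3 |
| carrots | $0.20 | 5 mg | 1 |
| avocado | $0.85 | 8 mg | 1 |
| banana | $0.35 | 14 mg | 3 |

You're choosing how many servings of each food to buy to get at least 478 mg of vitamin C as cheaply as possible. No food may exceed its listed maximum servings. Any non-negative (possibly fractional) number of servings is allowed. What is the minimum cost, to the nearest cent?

$3.98

Cost per mg of vitamin C: bell pepper $0.0066, strawberries $0.0141, banana $0.0250, carrots $0.0400, avocado $0.1062.
Take 3 servings of bell pepper: +366.0 mg vitamin C for $2.40 (total $2.40, still need 112.0 mg).
Take 1.217 servings of strawberries: +112.0 mg vitamin C for $1.58 (total $3.98, still need 0.0 mg).
Greedy by cheapest-per-mg is optimal for a single linear constraint, so the minimum cost is $3.98.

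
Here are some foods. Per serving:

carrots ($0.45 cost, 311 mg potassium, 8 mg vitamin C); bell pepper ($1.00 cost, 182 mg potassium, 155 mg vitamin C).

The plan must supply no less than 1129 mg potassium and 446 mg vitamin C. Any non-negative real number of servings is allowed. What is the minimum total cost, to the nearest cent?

Check every corner: each single food scaled to meet both minima, and each pair solved so both constraints bind.
carrots only: max(1129/311, 446/8) = 55.75 servings → $25.09.
bell pepper only: max(1129/182, 446/155) = 6.203 servings → $6.20.
carrots + bell pepper with both tight: 2.007 servings and 2.774 servings → $3.68.
Cheapest feasible corner: $3.68.

$3.68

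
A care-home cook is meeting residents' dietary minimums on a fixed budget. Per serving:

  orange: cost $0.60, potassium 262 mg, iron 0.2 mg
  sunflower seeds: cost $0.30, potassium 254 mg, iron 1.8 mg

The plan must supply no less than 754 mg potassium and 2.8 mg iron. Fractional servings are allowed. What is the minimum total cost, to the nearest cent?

An LP optimum is at a vertex; with two nutrient constraints at most two foods are used. Check each candidate.
orange only: max(754/262, 2.8/0.2) = 14 servings → $8.40.
sunflower seeds only: max(754/254, 2.8/1.8) = 2.969 servings → $0.89.
orange + sunflower seeds with both tight: 1.535 servings and 1.385 servings → $1.34.
The minimum over all feasible corners is $0.89.

$0.89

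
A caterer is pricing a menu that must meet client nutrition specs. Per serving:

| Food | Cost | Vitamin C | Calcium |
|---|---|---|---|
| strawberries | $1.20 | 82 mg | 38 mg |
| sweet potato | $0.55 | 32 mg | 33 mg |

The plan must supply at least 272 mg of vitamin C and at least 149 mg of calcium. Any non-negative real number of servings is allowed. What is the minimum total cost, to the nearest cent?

Check every corner: each single food scaled to meet both minima, and each pair solved so both constraints bind.
strawberries only: max(272/82, 149/38) = 3.921 servings → $4.71.
sweet potato only: max(272/32, 149/33) = 8.5 servings → $4.67.
strawberries + sweet potato with both tight: 2.824 servings and 1.263 servings → $4.08.
Cheapest feasible corner: $4.08.

$4.08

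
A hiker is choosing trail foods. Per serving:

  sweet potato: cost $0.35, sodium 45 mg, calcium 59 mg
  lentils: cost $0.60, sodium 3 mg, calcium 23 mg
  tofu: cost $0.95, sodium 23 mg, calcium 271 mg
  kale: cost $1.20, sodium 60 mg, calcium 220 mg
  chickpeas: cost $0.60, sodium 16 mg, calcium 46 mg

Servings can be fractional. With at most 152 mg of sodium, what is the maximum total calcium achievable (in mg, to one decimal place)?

Calcium per mg sodium: tofu 11.78, lentils 7.667, kale 3.667, chickpeas 2.875, sweet potato 1.311.
With no serving limits, spend the whole sodium allowance on tofu: 152 mg / 23 mg × 271 mg = 1791.0 mg.

1791.0 mg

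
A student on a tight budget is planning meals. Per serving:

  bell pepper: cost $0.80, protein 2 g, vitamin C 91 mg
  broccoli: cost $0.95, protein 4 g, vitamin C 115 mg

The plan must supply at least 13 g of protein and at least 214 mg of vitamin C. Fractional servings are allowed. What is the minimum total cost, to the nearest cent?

bell pepper only: max(13/2, 214/91) = 6.5 servings → $5.20.
broccoli only: max(13/4, 214/115) = 3.25 servings → $3.09.
bell pepper + broccoli: the both-tight solution has a negative serving — not a feasible corner.
The minimum over all feasible corners is $3.09.

$3.09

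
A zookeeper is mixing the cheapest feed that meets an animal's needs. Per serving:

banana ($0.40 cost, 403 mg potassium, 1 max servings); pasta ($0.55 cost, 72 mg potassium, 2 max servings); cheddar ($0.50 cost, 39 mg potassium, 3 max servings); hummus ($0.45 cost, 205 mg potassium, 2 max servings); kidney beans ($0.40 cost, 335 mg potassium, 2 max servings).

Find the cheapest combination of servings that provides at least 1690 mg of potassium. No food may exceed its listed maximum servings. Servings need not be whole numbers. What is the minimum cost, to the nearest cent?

$4.01

Cost per mg of potassium: banana $0.0010, kidney beans $0.0012, hummus $0.0022, pasta $0.0076, cheddar $0.0128.
Take 1 serving of banana: +403.0 mg potassium for $0.40 (total $0.40, still need 1287.0 mg).
Take 2 servings of kidney beans: +670.0 mg potassium for $0.80 (total $1.20, still need 617.0 mg).
Take 2 servings of hummus: +410.0 mg potassium for $0.90 (total $2.10, still need 207.0 mg).
Take 2 servings of pasta: +144.0 mg potassium for $1.10 (total $3.20, still need 63.0 mg).
Take 1.615 servings of cheddar: +63.0 mg potassium for $0.81 (total $4.01, still need 0.0 mg).
Greedy by cheapest-per-mg is optimal for a single linear constraint, so the minimum cost is $4.01.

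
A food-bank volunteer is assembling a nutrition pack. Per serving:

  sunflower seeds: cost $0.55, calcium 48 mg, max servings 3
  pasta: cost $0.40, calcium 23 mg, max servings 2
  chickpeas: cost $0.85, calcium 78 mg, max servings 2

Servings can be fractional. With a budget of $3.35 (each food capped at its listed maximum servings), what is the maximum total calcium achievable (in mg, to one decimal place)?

Calcium per dollar: chickpeas 91.76, sunflower seeds 87.27, pasta 57.5.
Take 2 servings of chickpeas: spends $1.70, +156.0 mg calcium (running total 156.0 mg).
Take 3 servings of sunflower seeds: spends $1.65, +144.0 mg calcium (running total 300.0 mg).
Filling greedily by calcium-per-dollar is optimal for one linear limit, giving 300.0 mg.

300.0 mg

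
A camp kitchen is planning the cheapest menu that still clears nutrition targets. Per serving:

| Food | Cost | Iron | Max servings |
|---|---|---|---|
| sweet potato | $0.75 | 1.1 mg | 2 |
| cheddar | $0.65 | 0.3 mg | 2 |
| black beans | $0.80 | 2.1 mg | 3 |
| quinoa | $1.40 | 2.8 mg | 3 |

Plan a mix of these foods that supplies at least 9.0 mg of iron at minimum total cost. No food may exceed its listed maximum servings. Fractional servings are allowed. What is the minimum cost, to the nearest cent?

$3.75

Cost per mg of iron: black beans $0.3810, quinoa $0.5000, sweet potato $0.6818, cheddar $2.1667.
Take 3 servings of black beans: +6.3 mg iron for $2.40 (total $2.40, still need 2.7 mg).
Take 0.9643 servings of quinoa: +2.7 mg iron for $1.35 (total $3.75, still need 0.0 mg).
Greedy by cheapest-per-mg is optimal for a single linear constraint, so the minimum cost is $3.75.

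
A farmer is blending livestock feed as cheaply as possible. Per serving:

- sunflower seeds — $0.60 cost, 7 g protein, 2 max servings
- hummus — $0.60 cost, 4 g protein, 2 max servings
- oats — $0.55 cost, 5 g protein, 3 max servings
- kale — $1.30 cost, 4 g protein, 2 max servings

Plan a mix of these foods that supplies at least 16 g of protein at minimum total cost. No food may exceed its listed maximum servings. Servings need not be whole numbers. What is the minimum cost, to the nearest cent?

Cost per g of protein: sunflower seeds $0.0857, oats $0.1100, hummus $0.1500, kale $0.3250.
Take 2 servings of sunflower seeds: +14.0 g protein for $1.20 (total $1.20, still need 2.0 g).
Take 0.4 servings of oats: +2.0 g protein for $0.22 (total $1.42, still need 0.0 g).
Greedy by cheapest-per-g is optimal for a single linear constraint, so the minimum cost is $1.42.

$1.42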